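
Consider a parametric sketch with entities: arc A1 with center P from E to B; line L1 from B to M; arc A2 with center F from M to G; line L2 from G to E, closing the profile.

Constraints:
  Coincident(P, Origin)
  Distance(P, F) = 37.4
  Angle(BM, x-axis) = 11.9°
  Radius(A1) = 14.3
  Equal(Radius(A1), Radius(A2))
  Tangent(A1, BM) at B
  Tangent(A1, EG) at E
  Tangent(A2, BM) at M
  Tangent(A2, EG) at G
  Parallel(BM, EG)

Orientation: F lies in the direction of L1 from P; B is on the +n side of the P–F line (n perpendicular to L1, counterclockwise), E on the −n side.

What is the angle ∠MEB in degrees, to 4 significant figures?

52.59°

Tangency of A1 to both parallel lines with radius 14.3 puts B and E at P ± 14.3·n: B = (-2.949, 13.99), E = (2.949, -13.99). Equal radii place M and G the same way about F: M = F + 14.3·n = (33.65, 21.70), G = F − 14.3·n = (39.54, -6.281). Then cos ∠MEB = EM·EB / (|EM||EB|), giving 52.59°.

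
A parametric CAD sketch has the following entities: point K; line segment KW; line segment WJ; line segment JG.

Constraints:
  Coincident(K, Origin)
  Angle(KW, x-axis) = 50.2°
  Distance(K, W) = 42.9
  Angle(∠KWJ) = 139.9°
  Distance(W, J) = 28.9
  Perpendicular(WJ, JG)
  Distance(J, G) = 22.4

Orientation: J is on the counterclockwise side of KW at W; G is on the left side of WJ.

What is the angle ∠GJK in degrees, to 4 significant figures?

65.88°

K is at the origin; KW runs at 50.2° with length 42.9, so W = 42.9·(cos 50.2°, sin 50.2°) = (27.46, 32.96). ∠KWJ = 139.9°, so WJ runs at 50.2° + (180° − 139.9°) = 90.30° from the x-axis; with |WJ| = 28.9, J = W + 28.9·(cos 90.30°, sin 90.30°) = (27.31, 61.86). WJ is perpendicular to JG; with |JG| = 22.4 on the left of WJ, G = J + 22.4·(-1.000, -0.005236) = (4.910, 61.74). Then cos ∠GJK = JG·JK / (|JG||JK|), giving 65.88°.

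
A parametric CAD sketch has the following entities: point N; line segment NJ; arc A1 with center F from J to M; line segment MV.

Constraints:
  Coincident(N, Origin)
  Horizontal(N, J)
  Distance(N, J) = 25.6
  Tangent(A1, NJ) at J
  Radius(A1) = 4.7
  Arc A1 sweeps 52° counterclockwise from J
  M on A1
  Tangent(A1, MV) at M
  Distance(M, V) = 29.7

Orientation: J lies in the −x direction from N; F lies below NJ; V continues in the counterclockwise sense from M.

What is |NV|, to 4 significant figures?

53.85

N is at the origin; N and J share the same y with |NJ| = 25.6 and J on the −x side, so J = (-25.60, 0.000). Tangency of A1 to NJ means the radius FJ is perpendicular to NJ, so F = J + (0, -4.7) = (-25.60, -4.700). On A1, J sits at bearing 90° from F; a 52° counterclockwise sweep puts M at bearing 142°, so M = F + 4.7·(cos 142°, sin 142°) = (-29.30, -1.806). A1 meets MV tangentially, so FM is at right angles to MV, so MV runs along (−sin 142°, cos 142°); with |MV| = 29.7, V = (-47.59, -25.21). Then |NV| = |V − N| = 53.85.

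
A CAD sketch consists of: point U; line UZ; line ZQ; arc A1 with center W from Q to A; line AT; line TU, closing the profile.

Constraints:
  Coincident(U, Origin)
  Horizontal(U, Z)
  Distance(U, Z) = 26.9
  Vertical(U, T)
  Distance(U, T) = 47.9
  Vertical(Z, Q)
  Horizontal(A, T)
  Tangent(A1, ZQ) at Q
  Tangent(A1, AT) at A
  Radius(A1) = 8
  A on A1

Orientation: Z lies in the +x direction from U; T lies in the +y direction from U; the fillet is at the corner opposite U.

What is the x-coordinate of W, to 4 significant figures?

18.90

U is at the origin; U and Z share the same y with |UZ| = 26.9 and Z on the +x side, so Z = (26.90, 0.000). UT is vertical with |UT| = 47.9 and T on the +y side, so T = (0.000, 47.90). The virtual corner opposite U is at (26.90, 47.90). The tangent condition forces WQ to be normal to ZQ and A1 meets AT tangentially, so WA is at right angles to AT, with radius 8.0, so the center W sits 8.0 in from both sides at W = (18.90, 39.90). So W.x = 18.90.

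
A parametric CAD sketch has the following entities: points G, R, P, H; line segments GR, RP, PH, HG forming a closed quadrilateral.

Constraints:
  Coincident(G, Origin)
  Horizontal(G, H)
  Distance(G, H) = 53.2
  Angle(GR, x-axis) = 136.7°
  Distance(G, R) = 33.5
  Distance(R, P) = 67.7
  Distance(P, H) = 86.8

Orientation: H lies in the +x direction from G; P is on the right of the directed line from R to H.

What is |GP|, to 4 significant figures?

49.44

Checks: |RP| = 67.70 ✓; |PH| = 86.80 ✓.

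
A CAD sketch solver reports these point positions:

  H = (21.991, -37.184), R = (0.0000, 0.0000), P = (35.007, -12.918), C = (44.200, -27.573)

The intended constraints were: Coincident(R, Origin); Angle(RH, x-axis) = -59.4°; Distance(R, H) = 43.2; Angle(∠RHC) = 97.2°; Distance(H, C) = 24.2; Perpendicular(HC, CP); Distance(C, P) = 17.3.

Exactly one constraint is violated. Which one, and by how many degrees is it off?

Perpendicular(HC, CP) — off by 8.70°.

R = (0.00, 0.00) ✓; RH at -59.40° ✓; |RH| = 43.20 ✓; ∠RHC = 97.20° ✓; |HC| = 24.20 ✓; ∠(HC, CP) = 98.70° ✗; |CP| = 17.30 ✓.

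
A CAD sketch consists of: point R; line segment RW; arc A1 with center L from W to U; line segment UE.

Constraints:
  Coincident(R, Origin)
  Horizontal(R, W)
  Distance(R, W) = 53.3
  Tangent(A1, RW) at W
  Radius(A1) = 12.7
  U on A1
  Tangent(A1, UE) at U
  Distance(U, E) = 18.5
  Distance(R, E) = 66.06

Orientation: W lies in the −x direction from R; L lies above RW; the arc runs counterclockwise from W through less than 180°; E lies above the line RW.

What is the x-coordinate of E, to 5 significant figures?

-56.044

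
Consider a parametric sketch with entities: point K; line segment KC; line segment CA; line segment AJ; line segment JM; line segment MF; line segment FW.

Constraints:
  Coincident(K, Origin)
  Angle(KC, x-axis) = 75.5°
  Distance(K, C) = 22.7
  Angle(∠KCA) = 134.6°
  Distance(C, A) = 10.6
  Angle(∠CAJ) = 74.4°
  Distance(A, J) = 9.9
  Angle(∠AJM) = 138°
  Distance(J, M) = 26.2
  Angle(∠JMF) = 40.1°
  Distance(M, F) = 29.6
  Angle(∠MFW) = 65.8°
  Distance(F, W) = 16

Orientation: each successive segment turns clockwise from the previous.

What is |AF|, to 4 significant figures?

16.55

K is at the origin; KC runs at 75.5° with length 22.7, so C = (5.684, 21.98). ∠KCA = 134.6° gives CA at 30.10° from the x-axis; with |CA| = 10.6, A = (14.85, 27.29). ∠CAJ = 74.4° gives AJ at -75.50° from the x-axis; with |AJ| = 9.9, J = (17.33, 17.71). ∠AJM = 138.0° gives JM at -117.5° from the x-axis; with |JM| = 26.2, M = (5.235, -5.531). ∠JMF = 40.1° gives MF at 102.6° from the x-axis; with |MF| = 29.6, F = (-1.222, 23.36). Then |AF| = |F − A| = 16.55.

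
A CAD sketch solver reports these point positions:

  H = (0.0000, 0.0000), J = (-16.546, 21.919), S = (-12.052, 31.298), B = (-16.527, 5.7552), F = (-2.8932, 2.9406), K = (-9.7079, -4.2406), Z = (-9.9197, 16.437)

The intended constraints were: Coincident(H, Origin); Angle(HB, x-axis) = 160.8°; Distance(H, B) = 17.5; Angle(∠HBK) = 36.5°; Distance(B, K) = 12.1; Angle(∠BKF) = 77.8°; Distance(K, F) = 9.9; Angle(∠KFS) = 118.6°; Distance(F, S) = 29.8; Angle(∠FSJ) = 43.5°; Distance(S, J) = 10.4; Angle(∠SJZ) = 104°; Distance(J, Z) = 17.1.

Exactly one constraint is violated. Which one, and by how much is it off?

Distance(J, Z) = 17.1 — off by 8.50.

H = (0.00, 0.00) ✓; HB at 160.8° ✓; |HB| = 17.50 ✓; ∠HBK = 36.50° ✓; |BK| = 12.10 ✓; ∠BKF = 77.80° ✓; |KF| = 9.900 ✓; ∠KFS = 118.6° ✓; |FS| = 29.80 ✓; ∠FSJ = 43.50° ✓; |SJ| = 10.40 ✓; ∠SJZ = 104.0° ✓; |JZ| = 8.600 ✗.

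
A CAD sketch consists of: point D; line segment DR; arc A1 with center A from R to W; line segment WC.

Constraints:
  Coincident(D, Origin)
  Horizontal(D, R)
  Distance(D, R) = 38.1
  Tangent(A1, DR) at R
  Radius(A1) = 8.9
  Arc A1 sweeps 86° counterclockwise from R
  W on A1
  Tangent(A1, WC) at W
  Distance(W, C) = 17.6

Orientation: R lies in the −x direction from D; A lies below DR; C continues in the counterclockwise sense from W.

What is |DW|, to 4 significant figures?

47.70

D is at the origin; D and R share the same y with |DR| = 38.1 and R on the −x side, so R = (-38.10, 0.000). The tangent condition forces AR to be normal to DR, so A = R + (0, -8.9) = (-38.10, -8.900). On A1, R sits at bearing 90° from A; an 86° counterclockwise sweep puts W at bearing 176°, so W = A + 8.9·(cos 176°, sin 176°) = (-46.98, -8.279). Then |DW| = |W − D| = 47.70.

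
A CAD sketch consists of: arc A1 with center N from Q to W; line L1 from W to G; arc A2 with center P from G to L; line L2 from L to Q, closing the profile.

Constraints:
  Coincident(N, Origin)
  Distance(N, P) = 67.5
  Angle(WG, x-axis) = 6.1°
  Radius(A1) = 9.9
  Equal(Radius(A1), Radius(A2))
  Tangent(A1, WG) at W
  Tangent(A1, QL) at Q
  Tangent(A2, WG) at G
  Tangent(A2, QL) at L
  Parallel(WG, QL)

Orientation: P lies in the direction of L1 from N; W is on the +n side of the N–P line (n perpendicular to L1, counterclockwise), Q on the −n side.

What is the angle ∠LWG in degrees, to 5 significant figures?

16.348°

The slot axis is L1's direction at 6.1°, so u = (cos 6.1°, sin 6.1°) = (0.99434, 0.10626) and n = (−sin 6.1°, cos 6.1°) = (-0.10626, 0.99434). N is at the origin and P lies 67.5 along u from N, so P = 67.5·u = (67.118, 7.1728). Tangency of A1 to both parallel lines with radius 9.9 puts W and Q at N ± 9.9·n: W = (-1.0520, 9.8439), Q = (1.0520, -9.8439). Equal radii place G and L the same way about P: G = P + 9.9·n = (66.066, 17.017), L = P − 9.9·n = (68.170, -2.6711). Then cos ∠LWG = WL·WG / (|WL||WG|), giving 16.348°.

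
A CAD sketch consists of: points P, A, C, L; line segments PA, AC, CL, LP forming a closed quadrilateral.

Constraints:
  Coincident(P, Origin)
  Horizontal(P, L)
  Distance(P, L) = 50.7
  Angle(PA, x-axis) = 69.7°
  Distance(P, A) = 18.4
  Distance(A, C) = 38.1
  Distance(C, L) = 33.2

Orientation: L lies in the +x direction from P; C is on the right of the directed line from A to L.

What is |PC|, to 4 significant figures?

28.30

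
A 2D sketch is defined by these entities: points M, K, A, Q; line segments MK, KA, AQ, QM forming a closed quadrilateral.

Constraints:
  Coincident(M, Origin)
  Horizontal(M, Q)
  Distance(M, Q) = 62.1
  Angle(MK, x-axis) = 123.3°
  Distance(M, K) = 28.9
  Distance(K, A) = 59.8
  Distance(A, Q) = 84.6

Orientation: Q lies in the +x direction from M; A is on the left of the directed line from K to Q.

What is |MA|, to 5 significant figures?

75.199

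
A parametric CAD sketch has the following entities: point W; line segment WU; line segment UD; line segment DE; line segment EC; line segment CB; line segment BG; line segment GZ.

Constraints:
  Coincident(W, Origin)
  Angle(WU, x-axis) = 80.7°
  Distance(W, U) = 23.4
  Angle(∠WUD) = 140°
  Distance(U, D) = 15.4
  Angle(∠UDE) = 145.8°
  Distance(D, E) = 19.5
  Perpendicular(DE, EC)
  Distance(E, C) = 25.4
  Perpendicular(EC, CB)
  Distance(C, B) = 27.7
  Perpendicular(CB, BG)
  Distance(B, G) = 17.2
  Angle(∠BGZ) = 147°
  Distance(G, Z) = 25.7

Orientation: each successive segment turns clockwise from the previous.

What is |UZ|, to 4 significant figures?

28.77

W is at the origin; WU runs at 80.7° with length 23.4, so U = (3.782, 23.09). ∠WUD = 140.0° gives UD at 40.70° from the x-axis; with |UD| = 15.4, D = (15.46, 33.13). ∠UDE = 145.8° gives DE at 6.500° from the x-axis; with |DE| = 19.5, E = (34.83, 35.34). DE is perpendicular to EC, so EC runs at -83.50°; with |EC| = 25.4, C = (37.71, 10.11). EC ⟂ CB, so CB runs at -173.5°; with |CB| = 27.7, B = (10.18, 6.970). CB is perpendicular to BG, so BG runs at 96.50°; with |BG| = 17.2, G = (8.238, 24.06). ∠BGZ = 147.0° gives GZ at 63.50° from the x-axis; with |GZ| = 25.7, Z = (19.71, 47.06). Then |UZ| = |Z − U| = 28.77.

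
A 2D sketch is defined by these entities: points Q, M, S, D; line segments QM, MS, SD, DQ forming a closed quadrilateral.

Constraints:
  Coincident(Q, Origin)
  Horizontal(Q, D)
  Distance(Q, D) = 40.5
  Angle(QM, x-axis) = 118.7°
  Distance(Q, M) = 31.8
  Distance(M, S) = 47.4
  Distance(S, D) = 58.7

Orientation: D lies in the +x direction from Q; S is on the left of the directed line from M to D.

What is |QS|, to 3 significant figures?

60.5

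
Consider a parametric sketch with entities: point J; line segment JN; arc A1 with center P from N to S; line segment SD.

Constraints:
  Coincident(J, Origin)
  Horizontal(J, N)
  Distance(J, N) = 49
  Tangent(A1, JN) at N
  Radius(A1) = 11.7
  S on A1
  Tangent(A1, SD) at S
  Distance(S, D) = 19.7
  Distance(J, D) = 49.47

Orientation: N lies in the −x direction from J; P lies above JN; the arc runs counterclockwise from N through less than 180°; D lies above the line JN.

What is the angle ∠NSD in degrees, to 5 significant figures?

134.09°

Checks: |JN| = 49.00 ✓; |PS| = 11.70 ✓; ∠(PS, SD) = 90.00° ✓; |SD| = 19.70 ✓; |JD| = 49.47 ✓.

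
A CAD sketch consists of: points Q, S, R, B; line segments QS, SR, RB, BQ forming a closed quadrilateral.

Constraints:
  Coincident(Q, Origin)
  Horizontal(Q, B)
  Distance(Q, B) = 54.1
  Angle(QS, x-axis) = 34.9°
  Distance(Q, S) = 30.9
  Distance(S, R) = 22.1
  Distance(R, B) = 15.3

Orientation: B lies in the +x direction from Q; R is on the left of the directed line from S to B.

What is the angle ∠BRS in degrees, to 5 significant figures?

128.07°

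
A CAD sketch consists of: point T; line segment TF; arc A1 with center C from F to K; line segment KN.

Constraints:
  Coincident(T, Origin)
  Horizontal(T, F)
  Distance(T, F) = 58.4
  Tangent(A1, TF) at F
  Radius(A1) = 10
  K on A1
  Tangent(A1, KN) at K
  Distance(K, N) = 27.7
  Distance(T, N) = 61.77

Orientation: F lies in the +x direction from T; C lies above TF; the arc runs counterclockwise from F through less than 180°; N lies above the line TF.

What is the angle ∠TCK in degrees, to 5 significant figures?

150.88°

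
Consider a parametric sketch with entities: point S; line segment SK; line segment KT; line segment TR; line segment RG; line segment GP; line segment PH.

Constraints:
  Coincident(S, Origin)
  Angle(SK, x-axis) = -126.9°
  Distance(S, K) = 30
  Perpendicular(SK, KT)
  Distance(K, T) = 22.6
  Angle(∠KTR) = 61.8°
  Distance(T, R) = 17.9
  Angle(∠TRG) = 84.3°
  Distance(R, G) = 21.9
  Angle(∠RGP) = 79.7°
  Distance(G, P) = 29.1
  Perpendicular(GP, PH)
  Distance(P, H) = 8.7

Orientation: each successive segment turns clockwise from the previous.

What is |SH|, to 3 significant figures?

47.0

S is at the origin; SK runs at -126.9° with length 30.0, so K = (-18.0, -24.0). The perpendicularity gives KT at right angles to SK, so KT runs at 143°; with |KT| = 22.6, T = (-36.1, -10.4). ∠KTR = 61.8° gives TR at 24.9° from the x-axis; with |TR| = 17.9, R = (-19.8, -2.88). ∠TRG = 84.3° gives RG at -70.8° from the x-axis; with |RG| = 21.9, G = (-12.6, -23.6). ∠RGP = 79.7° gives GP at -171° from the x-axis; with |GP| = 29.1, P = (-41.4, -28.1). GP ⟂ PH, so PH runs at 98.9°; with |PH| = 8.7, H = (-42.7, -19.5). Then |SH| = |H − S| = 47.0.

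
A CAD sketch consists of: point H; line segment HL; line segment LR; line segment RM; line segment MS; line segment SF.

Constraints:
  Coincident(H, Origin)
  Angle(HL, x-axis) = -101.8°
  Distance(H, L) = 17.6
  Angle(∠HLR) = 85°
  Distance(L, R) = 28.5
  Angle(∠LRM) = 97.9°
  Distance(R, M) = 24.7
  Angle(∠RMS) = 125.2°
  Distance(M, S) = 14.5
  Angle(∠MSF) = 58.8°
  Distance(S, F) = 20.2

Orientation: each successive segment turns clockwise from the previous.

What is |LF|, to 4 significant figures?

22.52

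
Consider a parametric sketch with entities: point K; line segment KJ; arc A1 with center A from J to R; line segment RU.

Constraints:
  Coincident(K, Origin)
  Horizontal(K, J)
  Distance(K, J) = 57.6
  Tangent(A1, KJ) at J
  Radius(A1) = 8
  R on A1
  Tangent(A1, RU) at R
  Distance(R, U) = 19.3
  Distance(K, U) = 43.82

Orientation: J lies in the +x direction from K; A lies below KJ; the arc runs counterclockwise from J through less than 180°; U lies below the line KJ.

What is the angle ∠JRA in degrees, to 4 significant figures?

63.38°

Checks: |AJ| = 8.000 ✓; |AR| = 8.000 ✓; ∠(AR, RU) = 90.00° ✓; |RU| = 19.30 ✓; |KU| = 43.82 ✓.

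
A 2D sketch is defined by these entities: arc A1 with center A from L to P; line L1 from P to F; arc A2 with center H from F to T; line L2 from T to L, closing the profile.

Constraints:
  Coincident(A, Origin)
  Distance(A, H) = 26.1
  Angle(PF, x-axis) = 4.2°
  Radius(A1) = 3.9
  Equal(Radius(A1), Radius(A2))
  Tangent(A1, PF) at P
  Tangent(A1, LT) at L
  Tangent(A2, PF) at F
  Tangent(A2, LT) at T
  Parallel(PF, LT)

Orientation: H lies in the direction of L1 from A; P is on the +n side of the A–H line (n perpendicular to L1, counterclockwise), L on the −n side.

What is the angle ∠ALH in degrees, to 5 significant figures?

81.501°

The slot axis is L1's direction at 4.2°, so u = (cos 4.2°, sin 4.2°) = (0.99731, 0.073238) and n = (−sin 4.2°, cos 4.2°) = (-0.073238, 0.99731). A is at the origin and H lies 26.1 along u from A, so H = 26.1·u = (26.030, 1.9115). Tangency of A1 to both parallel lines with radius 3.9 puts P and L at A ± 3.9·n: P = (-0.28563, 3.8895), L = (0.28563, -3.8895). Then cos ∠ALH = LA·LH / (|LA||LH|), giving 81.501°.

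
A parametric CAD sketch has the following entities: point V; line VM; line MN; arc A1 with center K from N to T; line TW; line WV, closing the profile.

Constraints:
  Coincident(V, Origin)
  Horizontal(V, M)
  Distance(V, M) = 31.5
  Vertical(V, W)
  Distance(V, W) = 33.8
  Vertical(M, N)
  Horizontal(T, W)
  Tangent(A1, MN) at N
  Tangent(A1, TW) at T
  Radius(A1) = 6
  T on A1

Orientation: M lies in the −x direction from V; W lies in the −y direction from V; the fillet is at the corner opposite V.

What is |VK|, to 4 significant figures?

37.72

V is at the origin; V and M share the same y with |VM| = 31.5 and M on the −x side, so M = (-31.50, 0.000). V and W share the same x with |VW| = 33.8 and W on the −y side, so W = (0.000, -33.80). The virtual corner opposite V is at (-31.50, -33.80). A1 meets MN tangentially, so KN is at right angles to MN and tangency of A1 to TW means the radius KT is perpendicular to TW, with radius 6.0, so the center K sits 6.0 in from both sides at K = (-25.50, -27.80). Then |VK| = |K − V| = 37.72.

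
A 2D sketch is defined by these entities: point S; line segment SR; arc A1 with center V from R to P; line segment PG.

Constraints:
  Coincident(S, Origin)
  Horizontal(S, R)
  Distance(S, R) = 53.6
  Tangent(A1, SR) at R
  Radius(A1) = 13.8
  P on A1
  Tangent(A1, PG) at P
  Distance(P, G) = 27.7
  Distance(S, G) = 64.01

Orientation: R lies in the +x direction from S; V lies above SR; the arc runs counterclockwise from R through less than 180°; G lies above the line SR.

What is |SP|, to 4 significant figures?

68.09

Checks: |VP| = 13.80 ✓; ∠(VP, PG) = 90.00° ✓; |PG| = 27.70 ✓; |SG| = 64.01 ✓.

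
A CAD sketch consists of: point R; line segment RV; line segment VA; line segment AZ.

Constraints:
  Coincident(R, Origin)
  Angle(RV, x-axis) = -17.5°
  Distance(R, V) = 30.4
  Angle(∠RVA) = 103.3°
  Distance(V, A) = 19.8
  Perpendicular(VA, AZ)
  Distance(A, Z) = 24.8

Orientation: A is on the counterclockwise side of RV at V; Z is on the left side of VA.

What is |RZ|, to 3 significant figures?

27.2

R is at the origin; RV runs at -17.5° with length 30.4, so V = 30.4·(cos -17.5°, sin -17.5°) = (29.0, -9.14). ∠RVA = 103.3°, so VA runs at -17.5° + (180° − 103.3°) = 59.2° from the x-axis; with |VA| = 19.8, A = V + 19.8·(cos 59.2°, sin 59.2°) = (39.1, 7.87). The perpendicularity gives AZ at right angles to VA; with |AZ| = 24.8 on the left of VA, Z = A + 24.8·(-0.859, 0.512) = (17.8, 20.6). Then |RZ| = |Z − R| = 27.2.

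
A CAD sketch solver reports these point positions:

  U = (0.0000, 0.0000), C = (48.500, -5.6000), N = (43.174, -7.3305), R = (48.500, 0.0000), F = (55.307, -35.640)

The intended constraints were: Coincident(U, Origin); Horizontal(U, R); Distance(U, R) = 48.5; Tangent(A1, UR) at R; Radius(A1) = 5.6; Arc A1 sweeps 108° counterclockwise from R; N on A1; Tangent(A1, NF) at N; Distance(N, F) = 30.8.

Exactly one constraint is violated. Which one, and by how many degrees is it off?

Tangent(A1, NF) at N — off by 5.20°.

U = (0.00, 0.00) ✓; U.y = 0.00, R.y = 0.00 ✓; |UR| = 48.50 ✓; ∠(CR, RU) = 90.00° ✓; |CR| = 5.600 ✓; bearing(C→N) − bearing(C→R) = 108.0° ✓; |CN| = 5.600 ✓; ∠(CN, NF) = 84.80° ✗; |NF| = 30.80 ✓.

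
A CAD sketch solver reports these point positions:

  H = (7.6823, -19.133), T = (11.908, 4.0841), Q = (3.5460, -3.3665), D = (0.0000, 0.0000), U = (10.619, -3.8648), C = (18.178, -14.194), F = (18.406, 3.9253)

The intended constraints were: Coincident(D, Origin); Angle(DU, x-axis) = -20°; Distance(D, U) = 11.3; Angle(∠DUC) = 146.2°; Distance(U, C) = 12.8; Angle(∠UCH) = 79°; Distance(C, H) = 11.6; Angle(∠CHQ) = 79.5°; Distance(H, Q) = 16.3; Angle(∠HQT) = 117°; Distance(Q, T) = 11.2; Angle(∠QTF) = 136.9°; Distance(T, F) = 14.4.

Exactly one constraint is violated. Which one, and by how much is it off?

Distance(T, F) = 14.4 — off by 7.90.

D = (0.00, 0.00) ✓; DU at -20.00° ✓; |DU| = 11.30 ✓; ∠DUC = 146.2° ✓; |UC| = 12.80 ✓; ∠UCH = 79.00° ✓; |CH| = 11.60 ✓; ∠CHQ = 79.50° ✓; |HQ| = 16.30 ✓; ∠HQT = 117.0° ✓; |QT| = 11.20 ✓; ∠QTF = 136.9° ✓; |TF| = 6.500 ✗.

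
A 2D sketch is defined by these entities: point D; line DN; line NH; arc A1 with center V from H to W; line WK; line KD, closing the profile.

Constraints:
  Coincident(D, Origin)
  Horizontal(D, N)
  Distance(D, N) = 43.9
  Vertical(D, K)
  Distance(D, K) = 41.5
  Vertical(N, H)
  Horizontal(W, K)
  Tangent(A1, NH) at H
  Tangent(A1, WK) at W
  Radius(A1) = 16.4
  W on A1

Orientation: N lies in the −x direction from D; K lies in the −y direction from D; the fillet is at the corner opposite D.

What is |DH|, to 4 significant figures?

50.57

D is at the origin; DN is horizontal with |DN| = 43.9 and N on the −x side, so N = (-43.90, 0.000). D and K share the same x with |DK| = 41.5 and K on the −y side, so K = (0.000, -41.50). The virtual corner opposite D is at (-43.90, -41.50). A1 meets NH tangentially, so VH is at right angles to NH and since A1 is tangent to WK there, VW ⟂ WK, with radius 16.4, so the center V sits 16.4 in from both sides at V = (-27.50, -25.10). That places the tangent points at H = (-43.90, -25.10) on NH and W = (-27.50, -41.50) on WK. Then |DH| = |H − D| = 50.57.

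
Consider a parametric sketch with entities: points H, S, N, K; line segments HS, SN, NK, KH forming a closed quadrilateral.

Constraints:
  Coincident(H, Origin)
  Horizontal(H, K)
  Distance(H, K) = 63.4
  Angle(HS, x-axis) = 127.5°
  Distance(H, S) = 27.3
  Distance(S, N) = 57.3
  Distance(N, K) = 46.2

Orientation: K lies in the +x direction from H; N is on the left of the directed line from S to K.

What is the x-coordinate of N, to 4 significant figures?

38.10

H is at the origin; H and K share the same y with |HK| = 63.4 and K in +x, so K = (63.4, 0). HS runs at 127.5° with |HS| = 27.3, so S = (-16.62, 21.66). N is determined by |SN| = 57.3 and |NK| = 46.2 together: it lies at the intersection of circle(S, 57.3) and circle(K, 46.2). With |SK| = 82.90, the foot of the radical line on SK is 48.38 from S and the perpendicular offset is √(57.3² − 48.38²) = 30.71. Taking the left-of-SK solution: N = (38.10, 38.66).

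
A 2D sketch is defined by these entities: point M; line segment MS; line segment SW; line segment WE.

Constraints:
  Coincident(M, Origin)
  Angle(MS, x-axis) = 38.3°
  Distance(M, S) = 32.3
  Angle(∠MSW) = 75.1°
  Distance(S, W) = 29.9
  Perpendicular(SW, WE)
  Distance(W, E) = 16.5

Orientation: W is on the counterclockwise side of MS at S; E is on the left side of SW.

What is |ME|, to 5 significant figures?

26.131

M is at the origin; MS runs at 38.3° with length 32.3, so S = 32.3·(cos 38.3°, sin 38.3°) = (25.348, 20.019). ∠MSW = 75.1°, so SW runs at 38.3° + (180° − 75.1°) = 143.20° from the x-axis; with |SW| = 29.9, W = S + 29.9·(cos 143.20°, sin 143.20°) = (1.4064, 37.930). SW ⟂ WE; with |WE| = 16.5 on the left of SW, E = W + 16.5·(-0.59902, -0.80073) = (-8.4775, 24.718). Then |ME| = |E − M| = 26.131.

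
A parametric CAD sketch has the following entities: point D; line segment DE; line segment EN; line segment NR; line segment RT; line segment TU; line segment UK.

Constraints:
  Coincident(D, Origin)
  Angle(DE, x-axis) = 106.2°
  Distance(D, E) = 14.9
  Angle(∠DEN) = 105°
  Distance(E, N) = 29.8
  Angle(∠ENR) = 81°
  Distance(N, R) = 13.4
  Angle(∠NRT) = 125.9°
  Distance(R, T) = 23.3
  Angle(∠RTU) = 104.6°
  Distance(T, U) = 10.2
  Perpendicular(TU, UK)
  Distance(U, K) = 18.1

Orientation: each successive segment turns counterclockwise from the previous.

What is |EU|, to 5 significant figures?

16.138

D is at the origin; DE runs at 106.2° with length 14.9, so E = (-4.1570, 14.308). ∠DEN = 105.0° gives EN at -178.80° from the x-axis; with |EN| = 29.8, N = (-33.950, 13.684). ∠ENR = 81.0° gives NR at -79.800° from the x-axis; with |NR| = 13.4, R = (-31.577, 0.49607). ∠NRT = 125.9° gives RT at -25.700° from the x-axis; with |RT| = 23.3, T = (-10.582, -9.6082). ∠RTU = 104.6° gives TU at 49.700° from the x-axis; with |TU| = 10.2, U = (-3.9851, -1.8290). Then |EU| = |U − E| = 16.138.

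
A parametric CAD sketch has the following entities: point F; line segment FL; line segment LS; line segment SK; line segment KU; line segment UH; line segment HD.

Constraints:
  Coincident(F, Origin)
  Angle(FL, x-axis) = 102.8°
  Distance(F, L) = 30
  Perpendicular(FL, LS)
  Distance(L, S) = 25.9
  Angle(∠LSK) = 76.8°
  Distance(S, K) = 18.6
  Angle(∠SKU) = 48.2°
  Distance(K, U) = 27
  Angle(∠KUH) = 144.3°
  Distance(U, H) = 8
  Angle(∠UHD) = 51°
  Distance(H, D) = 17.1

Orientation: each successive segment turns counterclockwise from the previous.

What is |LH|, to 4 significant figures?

13.54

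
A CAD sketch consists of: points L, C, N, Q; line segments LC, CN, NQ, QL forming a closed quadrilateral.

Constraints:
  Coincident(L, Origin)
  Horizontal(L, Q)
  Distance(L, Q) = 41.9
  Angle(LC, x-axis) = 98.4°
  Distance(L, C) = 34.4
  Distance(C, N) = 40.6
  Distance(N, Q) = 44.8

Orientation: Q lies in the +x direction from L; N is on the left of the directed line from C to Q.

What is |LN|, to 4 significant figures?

55.90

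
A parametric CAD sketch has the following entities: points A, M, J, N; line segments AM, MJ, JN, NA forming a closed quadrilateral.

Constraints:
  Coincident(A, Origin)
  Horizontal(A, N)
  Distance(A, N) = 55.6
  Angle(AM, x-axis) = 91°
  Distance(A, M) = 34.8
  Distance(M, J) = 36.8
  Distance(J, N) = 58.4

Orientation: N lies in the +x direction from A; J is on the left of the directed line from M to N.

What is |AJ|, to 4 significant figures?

61.65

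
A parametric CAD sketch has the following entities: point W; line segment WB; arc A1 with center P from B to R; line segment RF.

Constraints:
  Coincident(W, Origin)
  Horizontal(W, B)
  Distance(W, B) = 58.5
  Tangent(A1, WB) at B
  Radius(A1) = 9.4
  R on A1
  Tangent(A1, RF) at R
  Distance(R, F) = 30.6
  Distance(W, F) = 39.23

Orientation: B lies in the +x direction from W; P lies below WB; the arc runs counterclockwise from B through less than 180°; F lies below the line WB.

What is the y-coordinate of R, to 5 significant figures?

-2.8434

Checks: |PB| = 9.400 ✓; |PR| = 9.400 ✓; ∠(PR, RF) = 90.00° ✓; |RF| = 30.60 ✓; |WF| = 39.23 ✓.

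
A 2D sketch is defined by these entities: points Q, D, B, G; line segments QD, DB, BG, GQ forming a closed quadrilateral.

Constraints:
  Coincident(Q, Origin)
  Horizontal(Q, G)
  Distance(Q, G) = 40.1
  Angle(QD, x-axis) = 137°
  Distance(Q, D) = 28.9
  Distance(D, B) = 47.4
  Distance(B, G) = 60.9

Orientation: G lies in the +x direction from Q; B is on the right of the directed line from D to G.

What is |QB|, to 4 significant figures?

30.78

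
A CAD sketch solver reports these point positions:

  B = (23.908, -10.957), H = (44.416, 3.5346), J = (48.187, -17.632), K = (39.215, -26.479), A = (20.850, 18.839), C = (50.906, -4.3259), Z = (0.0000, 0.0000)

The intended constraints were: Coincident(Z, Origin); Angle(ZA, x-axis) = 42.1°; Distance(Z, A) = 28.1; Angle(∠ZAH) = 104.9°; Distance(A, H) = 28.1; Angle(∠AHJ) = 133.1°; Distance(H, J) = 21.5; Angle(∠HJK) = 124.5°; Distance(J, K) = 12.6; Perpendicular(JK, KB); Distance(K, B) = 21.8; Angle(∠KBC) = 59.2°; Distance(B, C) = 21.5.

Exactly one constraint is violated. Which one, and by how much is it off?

Distance(B, C) = 21.5 — off by 6.30.

Z = (0.00, 0.00) ✓; ZA at 42.10° ✓; |ZA| = 28.10 ✓; ∠ZAH = 104.9° ✓; |AH| = 28.10 ✓; ∠AHJ = 133.1° ✓; |HJ| = 21.50 ✓; ∠HJK = 124.5° ✓; |JK| = 12.60 ✓; ∠(JK, KB) = 90.00° ✓; |KB| = 21.80 ✓; ∠KBC = 59.20° ✓; |BC| = 27.80 ✗.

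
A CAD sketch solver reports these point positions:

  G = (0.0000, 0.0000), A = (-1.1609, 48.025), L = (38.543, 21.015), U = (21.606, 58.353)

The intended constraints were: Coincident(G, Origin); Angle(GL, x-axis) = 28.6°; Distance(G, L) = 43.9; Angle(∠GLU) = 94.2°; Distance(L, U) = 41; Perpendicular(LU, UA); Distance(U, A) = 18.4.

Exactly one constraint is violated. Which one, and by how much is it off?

Distance(U, A) = 18.4 — off by 6.60.

G = (0.00, 0.00) ✓; GL at 28.60° ✓; |GL| = 43.90 ✓; ∠GLU = 94.20° ✓; |LU| = 41.00 ✓; ∠(LU, UA) = 90.00° ✓; |UA| = 25.00 ✗.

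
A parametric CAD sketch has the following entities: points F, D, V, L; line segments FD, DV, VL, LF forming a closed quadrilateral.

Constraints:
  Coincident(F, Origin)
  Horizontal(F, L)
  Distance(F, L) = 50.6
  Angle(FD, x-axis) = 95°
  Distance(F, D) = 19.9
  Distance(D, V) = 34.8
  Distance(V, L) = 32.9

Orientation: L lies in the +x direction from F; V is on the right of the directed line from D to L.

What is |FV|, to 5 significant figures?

20.517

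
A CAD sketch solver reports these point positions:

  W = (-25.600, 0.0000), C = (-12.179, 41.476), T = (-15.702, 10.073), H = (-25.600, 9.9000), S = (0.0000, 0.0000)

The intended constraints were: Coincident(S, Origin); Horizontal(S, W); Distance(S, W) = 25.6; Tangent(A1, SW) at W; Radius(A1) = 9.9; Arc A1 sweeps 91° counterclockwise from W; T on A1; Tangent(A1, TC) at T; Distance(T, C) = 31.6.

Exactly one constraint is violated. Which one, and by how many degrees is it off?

Tangent(A1, TC) at T — off by 7.40°.

S = (0.00, 0.00) ✓; S.y = 0.00, W.y = 0.00 ✓; |SW| = 25.60 ✓; ∠(HW, WS) = 90.00° ✓; |HW| = 9.900 ✓; bearing(H→T) − bearing(H→W) = 91.00° ✓; |HT| = 9.900 ✓; ∠(HT, TC) = 97.40° ✗; |TC| = 31.60 ✓.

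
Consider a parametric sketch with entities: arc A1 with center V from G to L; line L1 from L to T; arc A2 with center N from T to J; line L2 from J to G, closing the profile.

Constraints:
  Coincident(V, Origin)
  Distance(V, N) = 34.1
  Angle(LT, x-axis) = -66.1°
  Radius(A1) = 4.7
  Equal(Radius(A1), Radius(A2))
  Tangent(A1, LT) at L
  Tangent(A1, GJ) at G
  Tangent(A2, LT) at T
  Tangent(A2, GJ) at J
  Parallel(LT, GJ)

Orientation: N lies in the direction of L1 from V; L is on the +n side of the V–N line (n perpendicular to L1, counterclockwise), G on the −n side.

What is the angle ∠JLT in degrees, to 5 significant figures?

15.411°

The slot axis is L1's direction at -66.1°, so u = (cos -66.1°, sin -66.1°) = (0.40514, -0.91425) and n = (−sin -66.1°, cos -66.1°) = (0.91425, 0.40514). V is at the origin and N lies 34.1 along u from V, so N = 34.1·u = (13.815, -31.176). Tangency of A1 to both parallel lines with radius 4.7 puts L and G at V ± 4.7·n: L = (4.2970, 1.9042), G = (-4.2970, -1.9042). Equal radii place T and J the same way about N: T = N + 4.7·n = (18.112, -29.272), J = N − 4.7·n = (9.5183, -33.080). Then cos ∠JLT = LJ·LT / (|LJ||LT|), giving 15.411°.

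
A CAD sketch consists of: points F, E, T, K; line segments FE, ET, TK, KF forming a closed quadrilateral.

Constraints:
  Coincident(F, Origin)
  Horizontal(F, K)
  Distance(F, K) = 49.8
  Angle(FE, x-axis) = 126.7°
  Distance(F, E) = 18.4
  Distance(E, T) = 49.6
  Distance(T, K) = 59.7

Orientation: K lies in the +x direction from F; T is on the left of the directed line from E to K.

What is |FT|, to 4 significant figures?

56.58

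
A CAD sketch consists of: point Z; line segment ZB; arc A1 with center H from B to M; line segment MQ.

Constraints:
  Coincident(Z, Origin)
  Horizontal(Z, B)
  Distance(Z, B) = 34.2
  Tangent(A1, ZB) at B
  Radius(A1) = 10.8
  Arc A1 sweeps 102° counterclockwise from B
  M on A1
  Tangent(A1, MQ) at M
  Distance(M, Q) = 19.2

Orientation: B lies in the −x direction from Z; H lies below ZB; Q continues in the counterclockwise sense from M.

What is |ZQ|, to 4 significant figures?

51.72

On A1, B sits at bearing 90° from H; a 102° counterclockwise sweep puts M at bearing 192°, so M = H + 10.8·(cos 192°, sin 192°) = (-44.76, -13.05). Tangency of A1 to MQ means the radius HM is perpendicular to MQ, so MQ runs along (−sin 192°, cos 192°); with |MQ| = 19.2, Q = (-40.77, -31.83). Then |ZQ| = |Q − Z| = 51.72.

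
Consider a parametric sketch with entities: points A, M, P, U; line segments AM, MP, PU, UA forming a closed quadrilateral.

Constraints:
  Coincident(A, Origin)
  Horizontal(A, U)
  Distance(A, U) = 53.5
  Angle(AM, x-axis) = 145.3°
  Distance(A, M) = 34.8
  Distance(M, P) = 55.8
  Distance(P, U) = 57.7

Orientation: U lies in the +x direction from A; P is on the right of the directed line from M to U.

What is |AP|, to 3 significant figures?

26.7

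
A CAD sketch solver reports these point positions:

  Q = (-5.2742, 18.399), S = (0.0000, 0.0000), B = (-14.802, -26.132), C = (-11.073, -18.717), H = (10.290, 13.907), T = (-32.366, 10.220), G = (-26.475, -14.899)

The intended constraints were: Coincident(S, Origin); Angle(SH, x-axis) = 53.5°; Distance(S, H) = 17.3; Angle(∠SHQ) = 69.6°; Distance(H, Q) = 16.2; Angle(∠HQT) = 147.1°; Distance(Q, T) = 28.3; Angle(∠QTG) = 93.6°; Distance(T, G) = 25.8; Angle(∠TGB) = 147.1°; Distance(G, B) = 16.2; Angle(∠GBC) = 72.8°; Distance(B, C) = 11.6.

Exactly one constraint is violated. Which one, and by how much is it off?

Distance(B, C) = 11.6 — off by 3.30.

S = (0.00, 0.00) ✓; SH at 53.50° ✓; |SH| = 17.30 ✓; ∠SHQ = 69.60° ✓; |HQ| = 16.20 ✓; ∠HQT = 147.1° ✓; |QT| = 28.30 ✓; ∠QTG = 93.60° ✓; |TG| = 25.80 ✓; ∠TGB = 147.1° ✓; |GB| = 16.20 ✓; ∠GBC = 72.80° ✓; |BC| = 8.300 ✗.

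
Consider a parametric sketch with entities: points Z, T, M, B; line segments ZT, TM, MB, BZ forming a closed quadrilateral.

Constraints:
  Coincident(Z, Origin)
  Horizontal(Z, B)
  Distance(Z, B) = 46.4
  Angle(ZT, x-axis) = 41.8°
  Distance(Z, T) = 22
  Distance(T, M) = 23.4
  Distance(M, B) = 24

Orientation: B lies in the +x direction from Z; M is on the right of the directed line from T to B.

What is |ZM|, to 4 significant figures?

24.82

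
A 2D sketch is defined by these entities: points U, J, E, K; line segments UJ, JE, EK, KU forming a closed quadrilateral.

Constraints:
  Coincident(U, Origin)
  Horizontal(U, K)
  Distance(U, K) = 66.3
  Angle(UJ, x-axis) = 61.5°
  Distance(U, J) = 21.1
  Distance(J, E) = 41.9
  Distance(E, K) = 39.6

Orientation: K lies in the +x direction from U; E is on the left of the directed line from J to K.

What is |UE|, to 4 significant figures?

59.97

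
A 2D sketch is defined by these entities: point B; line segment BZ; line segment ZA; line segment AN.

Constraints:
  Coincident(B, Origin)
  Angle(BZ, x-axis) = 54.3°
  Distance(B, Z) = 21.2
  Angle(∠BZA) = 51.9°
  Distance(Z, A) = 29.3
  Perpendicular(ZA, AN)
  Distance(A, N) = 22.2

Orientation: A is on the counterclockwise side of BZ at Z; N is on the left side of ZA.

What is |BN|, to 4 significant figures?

17.13

B is at the origin; BZ runs at 54.3° with length 21.2, so Z = 21.2·(cos 54.3°, sin 54.3°) = (12.37, 17.22). ∠BZA = 51.9°, so ZA runs at 54.3° + (180° − 51.9°) = 182.4° from the x-axis; with |ZA| = 29.3, A = Z + 29.3·(cos 182.4°, sin 182.4°) = (-16.90, 15.99). ZA ⟂ AN; with |AN| = 22.2 on the left of ZA, N = A + 22.2·(0.04188, -0.9991) = (-15.97, -6.191). Then |BN| = |N − B| = 17.13.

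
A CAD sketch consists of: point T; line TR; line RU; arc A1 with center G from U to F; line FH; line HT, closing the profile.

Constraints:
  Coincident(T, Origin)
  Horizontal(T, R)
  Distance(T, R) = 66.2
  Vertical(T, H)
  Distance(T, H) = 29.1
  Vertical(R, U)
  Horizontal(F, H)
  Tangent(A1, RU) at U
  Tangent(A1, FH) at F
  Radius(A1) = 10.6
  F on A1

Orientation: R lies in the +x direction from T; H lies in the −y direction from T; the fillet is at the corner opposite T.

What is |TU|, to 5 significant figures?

68.736

T is at the origin; T and R share the same y with |TR| = 66.2 and R on the +x side, so R = (66.200, 0.0000). TH is vertical with |TH| = 29.1 and H on the −y side, so H = (0.0000, -29.100). The virtual corner opposite T is at (66.200, -29.100). Tangency of A1 to RU means the radius GU is perpendicular to RU and tangency of A1 to FH means the radius GF is perpendicular to FH, with radius 10.6, so the center G sits 10.6 in from both sides at G = (55.600, -18.500). That places the tangent points at U = (66.200, -18.500) on RU and F = (55.600, -29.100) on FH. Then |TU| = |U − T| = 68.736.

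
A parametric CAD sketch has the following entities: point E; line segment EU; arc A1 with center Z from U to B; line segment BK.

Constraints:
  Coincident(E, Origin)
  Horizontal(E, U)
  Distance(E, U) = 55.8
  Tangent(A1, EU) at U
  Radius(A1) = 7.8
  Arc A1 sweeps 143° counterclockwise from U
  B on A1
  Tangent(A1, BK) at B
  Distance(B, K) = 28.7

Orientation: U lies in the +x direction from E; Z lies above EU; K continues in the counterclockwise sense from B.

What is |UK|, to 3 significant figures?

36.2

E is at the origin; EU is horizontal with |EU| = 55.8 and U on the +x side, so U = (55.8, 0.00). A1 meets EU tangentially, so ZU is at right angles to EU, so Z = U + (0, 7.8) = (55.8, 7.80). On A1, U sits at bearing -90° from Z; a 143° counterclockwise sweep puts B at bearing 53°, so B = Z + 7.8·(cos 53°, sin 53°) = (60.5, 14.0). The tangent condition forces ZB to be normal to BK, so BK runs along (−sin 53°, cos 53°); with |BK| = 28.7, K = (37.6, 31.3). Then |UK| = |K − U| = 36.2.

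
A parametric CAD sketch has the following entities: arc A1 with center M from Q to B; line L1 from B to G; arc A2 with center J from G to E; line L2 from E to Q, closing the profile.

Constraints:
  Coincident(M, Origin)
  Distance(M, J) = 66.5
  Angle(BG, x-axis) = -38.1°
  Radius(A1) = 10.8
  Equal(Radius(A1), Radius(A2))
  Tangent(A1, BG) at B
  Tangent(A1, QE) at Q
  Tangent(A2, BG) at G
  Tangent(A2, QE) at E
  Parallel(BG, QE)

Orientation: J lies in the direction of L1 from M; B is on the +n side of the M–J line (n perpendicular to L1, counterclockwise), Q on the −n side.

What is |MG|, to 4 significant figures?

67.37

The slot axis is L1's direction at -38.1°, so u = (cos -38.1°, sin -38.1°) = (0.7869, -0.6170) and n = (−sin -38.1°, cos -38.1°) = (0.6170, 0.7869). M is at the origin and J lies 66.5 along u from M, so J = 66.5·u = (52.33, -41.03). Tangency of A1 to both parallel lines with radius 10.8 puts B and Q at M ± 10.8·n: B = (6.664, 8.499), Q = (-6.664, -8.499). Equal radii place G and E the same way about J: G = J + 10.8·n = (59.00, -32.53), E = J − 10.8·n = (45.67, -49.53). Then |MG| = |G − M| = 67.37.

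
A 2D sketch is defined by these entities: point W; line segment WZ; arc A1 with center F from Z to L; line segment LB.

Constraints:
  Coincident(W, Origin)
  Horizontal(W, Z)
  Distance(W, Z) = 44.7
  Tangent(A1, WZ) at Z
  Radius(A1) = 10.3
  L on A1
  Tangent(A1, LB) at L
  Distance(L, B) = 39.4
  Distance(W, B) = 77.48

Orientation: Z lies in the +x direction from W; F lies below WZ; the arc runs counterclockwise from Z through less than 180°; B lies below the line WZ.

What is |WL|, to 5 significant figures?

40.274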